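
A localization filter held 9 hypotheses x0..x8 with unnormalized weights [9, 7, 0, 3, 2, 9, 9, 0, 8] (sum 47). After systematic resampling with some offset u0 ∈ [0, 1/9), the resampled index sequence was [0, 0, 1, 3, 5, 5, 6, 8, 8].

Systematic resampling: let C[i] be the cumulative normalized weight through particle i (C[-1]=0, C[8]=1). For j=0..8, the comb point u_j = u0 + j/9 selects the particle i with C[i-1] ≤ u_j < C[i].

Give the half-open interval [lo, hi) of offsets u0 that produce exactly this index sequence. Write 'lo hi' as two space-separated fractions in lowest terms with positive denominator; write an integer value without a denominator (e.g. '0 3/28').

C = [9/47, 16/47, 16/47, 19/47, 21/47, 30/47, 39/47, 39/47, 1]
j=0 picked index 0: u0 ∈ [0, 9/47)
j=1 picked index 0: u0 ∈ [-1/9, 34/423)
j=2 picked index 1: u0 ∈ [-13/423, 50/423)
j=3 picked index 3: u0 ∈ [1/141, 10/141)
j=4 picked index 5: u0 ∈ [1/423, 82/423)
j=5 picked index 5: u0 ∈ [-46/423, 35/423)
j=6 picked index 6: u0 ∈ [-4/141, 23/141)
j=7 picked index 8: u0 ∈ [22/423, 2/9)
j=8 picked index 8: u0 ∈ [-25/423, 1/9)
intersection: [22/423, 10/141)

22/423 10/141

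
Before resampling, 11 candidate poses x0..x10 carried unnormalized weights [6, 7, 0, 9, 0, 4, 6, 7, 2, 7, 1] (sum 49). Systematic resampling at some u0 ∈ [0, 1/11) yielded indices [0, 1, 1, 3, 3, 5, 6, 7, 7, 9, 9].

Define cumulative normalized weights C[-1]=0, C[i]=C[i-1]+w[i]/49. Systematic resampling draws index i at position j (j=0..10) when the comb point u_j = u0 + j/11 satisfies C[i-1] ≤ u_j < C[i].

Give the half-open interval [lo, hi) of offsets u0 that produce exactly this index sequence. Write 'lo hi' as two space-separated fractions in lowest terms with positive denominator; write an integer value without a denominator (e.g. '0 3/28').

C = [6/49, 13/49, 13/49, 22/49, 22/49, 26/49, 32/49, 39/49, 41/49, 48/49, 1]
j=0 picked index 0: u0 ∈ [0, 6/49)
j=1 picked index 1: u0 ∈ [17/539, 94/539)
j=2 picked index 1: u0 ∈ [-32/539, 45/539)
j=3 picked index 3: u0 ∈ [-4/539, 95/539)
j=4 picked index 3: u0 ∈ [-53/539, 46/539)
j=5 picked index 5: u0 ∈ [-3/539, 41/539)
j=6 picked index 6: u0 ∈ [-8/539, 58/539)
j=7 picked index 7: u0 ∈ [9/539, 86/539)
j=8 picked index 7: u0 ∈ [-40/539, 37/539)
j=9 picked index 9: u0 ∈ [10/539, 87/539)
j=10 picked index 9: u0 ∈ [-39/539, 38/539)
intersection: [17/539, 37/539)

17/539 37/539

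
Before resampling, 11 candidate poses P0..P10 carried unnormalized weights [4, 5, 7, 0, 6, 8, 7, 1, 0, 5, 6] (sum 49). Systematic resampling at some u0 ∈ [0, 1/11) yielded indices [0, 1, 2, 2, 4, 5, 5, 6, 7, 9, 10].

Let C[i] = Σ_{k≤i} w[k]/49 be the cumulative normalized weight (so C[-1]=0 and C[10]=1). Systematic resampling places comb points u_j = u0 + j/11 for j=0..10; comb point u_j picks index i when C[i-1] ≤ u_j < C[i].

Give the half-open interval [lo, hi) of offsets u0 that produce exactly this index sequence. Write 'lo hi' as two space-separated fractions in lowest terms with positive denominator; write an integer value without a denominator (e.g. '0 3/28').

15/539 26/539

C = [4/49, 9/49, 16/49, 16/49, 22/49, 30/49, 37/49, 38/49, 38/49, 43/49, 1]
j=0 picked index 0: u0 ∈ [0, 4/49)
j=1 picked index 1: u0 ∈ [-5/539, 50/539)
j=2 picked index 2: u0 ∈ [1/539, 78/539)
j=3 picked index 2: u0 ∈ [-48/539, 29/539)
j=4 picked index 4: u0 ∈ [-20/539, 46/539)
j=5 picked index 5: u0 ∈ [-3/539, 85/539)
j=6 picked index 5: u0 ∈ [-52/539, 36/539)
j=7 picked index 6: u0 ∈ [-13/539, 64/539)
j=8 picked index 7: u0 ∈ [15/539, 26/539)
j=9 picked index 9: u0 ∈ [-23/539, 32/539)
j=10 picked index 10: u0 ∈ [-17/539, 1/11)
intersection: [15/539, 26/539)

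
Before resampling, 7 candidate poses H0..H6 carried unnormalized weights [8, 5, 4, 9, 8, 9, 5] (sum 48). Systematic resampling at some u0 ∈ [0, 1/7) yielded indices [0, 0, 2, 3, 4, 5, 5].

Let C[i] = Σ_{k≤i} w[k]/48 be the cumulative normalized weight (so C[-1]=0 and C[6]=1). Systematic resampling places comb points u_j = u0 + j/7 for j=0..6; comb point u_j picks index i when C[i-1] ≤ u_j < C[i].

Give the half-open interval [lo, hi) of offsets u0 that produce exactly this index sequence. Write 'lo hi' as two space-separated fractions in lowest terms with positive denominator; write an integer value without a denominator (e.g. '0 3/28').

0 1/42

C = [1/6, 13/48, 17/48, 13/24, 17/24, 43/48, 1]
j=0 picked index 0: u0 ∈ [0, 1/6)
j=1 picked index 0: u0 ∈ [-1/7, 1/42)
j=2 picked index 2: u0 ∈ [-5/336, 23/336)
j=3 picked index 3: u0 ∈ [-25/336, 19/168)
j=4 picked index 4: u0 ∈ [-5/168, 23/168)
j=5 picked index 5: u0 ∈ [-1/168, 61/336)
j=6 picked index 5: u0 ∈ [-25/168, 13/336)
intersection: [0, 1/42)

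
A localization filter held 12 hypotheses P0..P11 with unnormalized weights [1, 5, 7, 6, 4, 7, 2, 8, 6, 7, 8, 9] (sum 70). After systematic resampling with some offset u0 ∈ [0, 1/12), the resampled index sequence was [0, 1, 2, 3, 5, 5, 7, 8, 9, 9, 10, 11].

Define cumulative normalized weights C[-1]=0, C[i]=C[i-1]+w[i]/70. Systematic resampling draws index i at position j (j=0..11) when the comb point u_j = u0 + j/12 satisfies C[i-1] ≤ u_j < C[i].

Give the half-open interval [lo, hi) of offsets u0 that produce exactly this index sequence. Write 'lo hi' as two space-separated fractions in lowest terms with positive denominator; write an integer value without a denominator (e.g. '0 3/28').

C = [1/70, 3/35, 13/70, 19/70, 23/70, 3/7, 16/35, 4/7, 23/35, 53/70, 61/70, 1]
j=0 picked index 0: u0 ∈ [0, 1/70)
j=1 picked index 1: u0 ∈ [-29/420, 1/420)
j=2 picked index 2: u0 ∈ [-17/210, 2/105)
j=3 picked index 3: u0 ∈ [-9/140, 3/140)
j=4 picked index 5: u0 ∈ [-1/210, 2/21)
j=5 picked index 5: u0 ∈ [-37/420, 1/84)
j=6 picked index 7: u0 ∈ [-3/70, 1/14)
j=7 picked index 8: u0 ∈ [-1/84, 31/420)
j=8 picked index 9: u0 ∈ [-1/105, 19/210)
j=9 picked index 9: u0 ∈ [-13/140, 1/140)
j=10 picked index 10: u0 ∈ [-8/105, 4/105)
j=11 picked index 11: u0 ∈ [-19/420, 1/12)
intersection: [0, 1/420)

0 1/420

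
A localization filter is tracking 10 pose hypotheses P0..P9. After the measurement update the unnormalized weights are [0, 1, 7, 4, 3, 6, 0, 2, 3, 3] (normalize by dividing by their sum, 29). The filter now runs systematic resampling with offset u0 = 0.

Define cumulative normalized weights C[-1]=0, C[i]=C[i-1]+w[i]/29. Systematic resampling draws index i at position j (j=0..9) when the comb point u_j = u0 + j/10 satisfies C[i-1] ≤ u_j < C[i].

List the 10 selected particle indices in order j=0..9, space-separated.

1 2 2 3 3 4 5 5 8 9

C = [0, 1/29, 8/29, 12/29, 15/29, 21/29, 21/29, 23/29, 26/29, 1]
j=0: u_0=0 ∈ [0, 1/29) → index 1
j=1: u_1=1/10 ∈ [1/29, 8/29) → index 2
j=2: u_2=1/5 ∈ [1/29, 8/29) → index 2
j=3: u_3=3/10 ∈ [8/29, 12/29) → index 3
j=4: u_4=2/5 ∈ [8/29, 12/29) → index 3
j=5: u_5=1/2 ∈ [12/29, 15/29) → index 4
j=6: u_6=3/5 ∈ [15/29, 21/29) → index 5
j=7: u_7=7/10 ∈ [15/29, 21/29) → index 5
j=8: u_8=4/5 ∈ [23/29, 26/29) → index 8
j=9: u_9=9/10 ∈ [26/29, 1) → index 9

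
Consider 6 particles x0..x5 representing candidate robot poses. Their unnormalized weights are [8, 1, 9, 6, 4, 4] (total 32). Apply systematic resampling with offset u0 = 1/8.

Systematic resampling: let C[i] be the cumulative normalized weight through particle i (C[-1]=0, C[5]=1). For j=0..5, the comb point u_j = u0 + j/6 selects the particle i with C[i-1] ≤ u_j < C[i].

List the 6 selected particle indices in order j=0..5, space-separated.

0 2 2 3 4 5

C = [1/4, 9/32, 9/16, 3/4, 7/8, 1]
j=0: u_0=1/8 ∈ [0, 1/4) → index 0
j=1: u_1=7/24 ∈ [9/32, 9/16) → index 2
j=2: u_2=11/24 ∈ [9/32, 9/16) → index 2
j=3: u_3=5/8 ∈ [9/16, 3/4) → index 3
j=4: u_4=19/24 ∈ [3/4, 7/8) → index 4
j=5: u_5=23/24 ∈ [7/8, 1) → index 5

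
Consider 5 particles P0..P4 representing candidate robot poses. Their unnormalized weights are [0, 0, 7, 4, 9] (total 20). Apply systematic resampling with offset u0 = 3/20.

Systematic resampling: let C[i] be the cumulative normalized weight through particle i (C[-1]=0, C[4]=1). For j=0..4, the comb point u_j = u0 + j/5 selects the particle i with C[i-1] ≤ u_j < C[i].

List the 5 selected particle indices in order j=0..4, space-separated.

C = [0, 0, 7/20, 11/20, 1]
j=0: u_0=3/20 ∈ [0, 7/20) → index 2
j=1: u_1=7/20 ∈ [7/20, 11/20) → index 3
j=2: u_2=11/20 ∈ [11/20, 1) → index 4
j=3: u_3=3/4 ∈ [11/20, 1) → index 4
j=4: u_4=19/20 ∈ [11/20, 1) → index 4

2 3 4 4 4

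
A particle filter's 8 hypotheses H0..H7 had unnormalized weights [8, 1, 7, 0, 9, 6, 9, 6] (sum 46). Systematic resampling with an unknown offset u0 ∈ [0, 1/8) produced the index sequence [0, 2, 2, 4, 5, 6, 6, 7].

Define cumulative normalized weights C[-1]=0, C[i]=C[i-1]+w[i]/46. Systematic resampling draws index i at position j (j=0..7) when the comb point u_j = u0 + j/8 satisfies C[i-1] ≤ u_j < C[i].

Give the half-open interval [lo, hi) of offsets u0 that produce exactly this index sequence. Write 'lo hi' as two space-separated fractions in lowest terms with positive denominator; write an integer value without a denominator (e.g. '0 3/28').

C = [4/23, 9/46, 8/23, 8/23, 25/46, 31/46, 20/23, 1]
j=0 picked index 0: u0 ∈ [0, 4/23)
j=1 picked index 2: u0 ∈ [13/184, 41/184)
j=2 picked index 2: u0 ∈ [-5/92, 9/92)
j=3 picked index 4: u0 ∈ [-5/184, 31/184)
j=4 picked index 5: u0 ∈ [1/23, 4/23)
j=5 picked index 6: u0 ∈ [9/184, 45/184)
j=6 picked index 6: u0 ∈ [-7/92, 11/92)
j=7 picked index 7: u0 ∈ [-1/184, 1/8)
intersection: [13/184, 9/92)

13/184 9/92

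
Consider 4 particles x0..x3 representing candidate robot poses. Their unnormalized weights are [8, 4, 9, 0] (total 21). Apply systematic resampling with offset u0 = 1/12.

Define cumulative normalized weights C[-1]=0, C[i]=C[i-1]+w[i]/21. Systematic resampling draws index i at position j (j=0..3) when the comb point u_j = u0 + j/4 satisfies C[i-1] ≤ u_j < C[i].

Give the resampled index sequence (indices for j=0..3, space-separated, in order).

0 0 2 2

C = [8/21, 4/7, 1, 1]
j=0: u_0=1/12 ∈ [0, 8/21) → index 0
j=1: u_1=1/3 ∈ [0, 8/21) → index 0
j=2: u_2=7/12 ∈ [4/7, 1) → index 2
j=3: u_3=5/6 ∈ [4/7, 1) → index 2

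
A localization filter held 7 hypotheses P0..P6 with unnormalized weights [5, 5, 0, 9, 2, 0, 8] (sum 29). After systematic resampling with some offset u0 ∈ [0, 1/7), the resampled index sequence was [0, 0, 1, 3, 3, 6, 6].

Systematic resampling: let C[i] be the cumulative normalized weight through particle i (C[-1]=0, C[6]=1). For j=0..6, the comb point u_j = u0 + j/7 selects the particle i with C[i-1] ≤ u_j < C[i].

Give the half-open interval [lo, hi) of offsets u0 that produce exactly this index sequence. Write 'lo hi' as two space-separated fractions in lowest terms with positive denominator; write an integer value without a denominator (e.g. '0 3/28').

C = [5/29, 10/29, 10/29, 19/29, 21/29, 21/29, 1]
j=0 picked index 0: u0 ∈ [0, 5/29)
j=1 picked index 0: u0 ∈ [-1/7, 6/203)
j=2 picked index 1: u0 ∈ [-23/203, 12/203)
j=3 picked index 3: u0 ∈ [-17/203, 46/203)
j=4 picked index 3: u0 ∈ [-46/203, 17/203)
j=5 picked index 6: u0 ∈ [2/203, 2/7)
j=6 picked index 6: u0 ∈ [-27/203, 1/7)
intersection: [2/203, 6/203)

2/203 6/203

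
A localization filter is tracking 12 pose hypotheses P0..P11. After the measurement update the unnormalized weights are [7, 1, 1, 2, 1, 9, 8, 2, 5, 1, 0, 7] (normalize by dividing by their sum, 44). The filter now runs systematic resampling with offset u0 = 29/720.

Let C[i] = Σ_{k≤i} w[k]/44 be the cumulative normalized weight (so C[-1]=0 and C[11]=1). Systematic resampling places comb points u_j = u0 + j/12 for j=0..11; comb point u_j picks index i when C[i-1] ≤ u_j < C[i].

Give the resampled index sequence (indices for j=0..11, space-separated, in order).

0 0 3 5 5 5 6 6 8 8 11 11

C = [7/44, 2/11, 9/44, 1/4, 3/11, 21/44, 29/44, 31/44, 9/11, 37/44, 37/44, 1]
j=0: u_0=29/720 ∈ [0, 7/44) → index 0
j=1: u_1=89/720 ∈ [0, 7/44) → index 0
j=2: u_2=149/720 ∈ [9/44, 1/4) → index 3
j=3: u_3=209/720 ∈ [3/11, 21/44) → index 5
j=4: u_4=269/720 ∈ [3/11, 21/44) → index 5
j=5: u_5=329/720 ∈ [3/11, 21/44) → index 5
j=6: u_6=389/720 ∈ [21/44, 29/44) → index 6
j=7: u_7=449/720 ∈ [21/44, 29/44) → index 6
j=8: u_8=509/720 ∈ [31/44, 9/11) → index 8
j=9: u_9=569/720 ∈ [31/44, 9/11) → index 8
j=10: u_10=629/720 ∈ [37/44, 1) → index 11
j=11: u_11=689/720 ∈ [37/44, 1) → index 11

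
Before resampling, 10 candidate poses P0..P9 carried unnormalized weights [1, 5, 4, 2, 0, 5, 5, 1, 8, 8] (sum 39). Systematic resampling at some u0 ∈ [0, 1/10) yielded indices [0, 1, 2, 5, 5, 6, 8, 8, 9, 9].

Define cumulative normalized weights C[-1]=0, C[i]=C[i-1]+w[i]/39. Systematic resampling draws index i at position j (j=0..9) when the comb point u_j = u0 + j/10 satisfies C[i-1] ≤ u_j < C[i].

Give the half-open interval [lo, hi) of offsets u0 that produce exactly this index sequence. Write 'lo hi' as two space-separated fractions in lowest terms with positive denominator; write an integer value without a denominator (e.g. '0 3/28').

1/130 1/39

C = [1/39, 2/13, 10/39, 4/13, 4/13, 17/39, 22/39, 23/39, 31/39, 1]
j=0 picked index 0: u0 ∈ [0, 1/39)
j=1 picked index 1: u0 ∈ [-29/390, 7/130)
j=2 picked index 2: u0 ∈ [-3/65, 11/195)
j=3 picked index 5: u0 ∈ [1/130, 53/390)
j=4 picked index 5: u0 ∈ [-6/65, 7/195)
j=5 picked index 6: u0 ∈ [-5/78, 5/78)
j=6 picked index 8: u0 ∈ [-2/195, 38/195)
j=7 picked index 8: u0 ∈ [-43/390, 37/390)
j=8 picked index 9: u0 ∈ [-1/195, 1/5)
j=9 picked index 9: u0 ∈ [-41/390, 1/10)
intersection: [1/130, 1/39)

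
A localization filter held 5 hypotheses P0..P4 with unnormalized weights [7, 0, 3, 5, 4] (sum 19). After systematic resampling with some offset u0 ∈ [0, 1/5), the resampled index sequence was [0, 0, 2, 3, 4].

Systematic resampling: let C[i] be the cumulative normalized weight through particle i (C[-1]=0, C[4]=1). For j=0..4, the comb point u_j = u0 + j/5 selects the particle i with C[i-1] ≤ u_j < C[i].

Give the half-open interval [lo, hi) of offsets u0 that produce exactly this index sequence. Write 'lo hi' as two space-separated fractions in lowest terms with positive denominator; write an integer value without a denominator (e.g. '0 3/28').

C = [7/19, 7/19, 10/19, 15/19, 1]
j=0 picked index 0: u0 ∈ [0, 7/19)
j=1 picked index 0: u0 ∈ [-1/5, 16/95)
j=2 picked index 2: u0 ∈ [-3/95, 12/95)
j=3 picked index 3: u0 ∈ [-7/95, 18/95)
j=4 picked index 4: u0 ∈ [-1/95, 1/5)
intersection: [0, 12/95)

0 12/95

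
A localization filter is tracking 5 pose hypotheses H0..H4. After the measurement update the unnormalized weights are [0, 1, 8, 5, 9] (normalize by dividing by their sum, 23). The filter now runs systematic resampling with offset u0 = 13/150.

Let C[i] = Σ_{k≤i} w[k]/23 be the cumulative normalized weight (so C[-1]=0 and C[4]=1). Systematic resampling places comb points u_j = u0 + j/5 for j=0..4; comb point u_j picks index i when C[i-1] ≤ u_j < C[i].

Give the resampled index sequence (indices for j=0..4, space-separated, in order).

2 2 3 4 4

C = [0, 1/23, 9/23, 14/23, 1]
j=0: u_0=13/150 ∈ [1/23, 9/23) → index 2
j=1: u_1=43/150 ∈ [1/23, 9/23) → index 2
j=2: u_2=73/150 ∈ [9/23, 14/23) → index 3
j=3: u_3=103/150 ∈ [14/23, 1) → index 4
j=4: u_4=133/150 ∈ [14/23, 1) → index 4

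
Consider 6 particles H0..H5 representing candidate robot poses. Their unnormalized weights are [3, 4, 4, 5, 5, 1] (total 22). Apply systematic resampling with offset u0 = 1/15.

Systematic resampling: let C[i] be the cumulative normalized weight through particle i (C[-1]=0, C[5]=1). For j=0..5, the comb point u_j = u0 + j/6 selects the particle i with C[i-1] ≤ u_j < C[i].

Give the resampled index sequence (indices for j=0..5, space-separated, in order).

C = [3/22, 7/22, 1/2, 8/11, 21/22, 1]
j=0: u_0=1/15 ∈ [0, 3/22) → index 0
j=1: u_1=7/30 ∈ [3/22, 7/22) → index 1
j=2: u_2=2/5 ∈ [7/22, 1/2) → index 2
j=3: u_3=17/30 ∈ [1/2, 8/11) → index 3
j=4: u_4=11/15 ∈ [8/11, 21/22) → index 4
j=5: u_5=9/10 ∈ [8/11, 21/22) → index 4

0 1 2 3 4 4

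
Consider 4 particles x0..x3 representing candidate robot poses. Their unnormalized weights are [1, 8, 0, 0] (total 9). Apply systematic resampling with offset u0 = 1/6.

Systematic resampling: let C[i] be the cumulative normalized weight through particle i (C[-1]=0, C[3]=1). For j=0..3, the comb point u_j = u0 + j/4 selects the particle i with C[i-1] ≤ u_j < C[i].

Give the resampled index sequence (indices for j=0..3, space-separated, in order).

1 1 1 1

C = [1/9, 1, 1, 1]
j=0: u_0=1/6 ∈ [1/9, 1) → index 1
j=1: u_1=5/12 ∈ [1/9, 1) → index 1
j=2: u_2=2/3 ∈ [1/9, 1) → index 1
j=3: u_3=11/12 ∈ [1/9, 1) → index 1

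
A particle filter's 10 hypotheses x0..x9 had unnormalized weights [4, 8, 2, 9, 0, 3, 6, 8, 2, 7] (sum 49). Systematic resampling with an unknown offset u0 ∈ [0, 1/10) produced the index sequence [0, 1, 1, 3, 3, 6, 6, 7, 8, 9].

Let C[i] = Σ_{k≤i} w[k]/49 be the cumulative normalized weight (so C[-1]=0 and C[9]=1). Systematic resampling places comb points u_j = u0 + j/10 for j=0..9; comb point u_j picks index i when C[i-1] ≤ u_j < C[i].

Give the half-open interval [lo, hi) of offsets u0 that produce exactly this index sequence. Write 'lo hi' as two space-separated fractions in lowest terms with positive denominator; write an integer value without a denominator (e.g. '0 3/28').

3/98 11/245

C = [4/49, 12/49, 2/7, 23/49, 23/49, 26/49, 32/49, 40/49, 6/7, 1]
j=0 picked index 0: u0 ∈ [0, 4/49)
j=1 picked index 1: u0 ∈ [-9/490, 71/490)
j=2 picked index 1: u0 ∈ [-29/245, 11/245)
j=3 picked index 3: u0 ∈ [-1/70, 83/490)
j=4 picked index 3: u0 ∈ [-4/35, 17/245)
j=5 picked index 6: u0 ∈ [3/98, 15/98)
j=6 picked index 6: u0 ∈ [-17/245, 13/245)
j=7 picked index 7: u0 ∈ [-23/490, 57/490)
j=8 picked index 8: u0 ∈ [4/245, 2/35)
j=9 picked index 9: u0 ∈ [-3/70, 1/10)
intersection: [3/98, 11/245)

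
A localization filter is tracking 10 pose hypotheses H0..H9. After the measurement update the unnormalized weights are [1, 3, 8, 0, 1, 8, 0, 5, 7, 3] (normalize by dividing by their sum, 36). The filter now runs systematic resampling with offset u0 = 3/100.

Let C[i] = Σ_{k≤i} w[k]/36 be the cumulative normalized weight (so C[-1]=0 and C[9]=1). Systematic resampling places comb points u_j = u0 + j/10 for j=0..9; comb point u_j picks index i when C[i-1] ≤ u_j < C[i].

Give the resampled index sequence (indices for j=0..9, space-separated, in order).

1 2 2 2 5 5 7 8 8 9

C = [1/36, 1/9, 1/3, 1/3, 13/36, 7/12, 7/12, 13/18, 11/12, 1]
j=0: u_0=3/100 ∈ [1/36, 1/9) → index 1
j=1: u_1=13/100 ∈ [1/9, 1/3) → index 2
j=2: u_2=23/100 ∈ [1/9, 1/3) → index 2
j=3: u_3=33/100 ∈ [1/9, 1/3) → index 2
j=4: u_4=43/100 ∈ [13/36, 7/12) → index 5
j=5: u_5=53/100 ∈ [13/36, 7/12) → index 5
j=6: u_6=63/100 ∈ [7/12, 13/18) → index 7
j=7: u_7=73/100 ∈ [13/18, 11/12) → index 8
j=8: u_8=83/100 ∈ [13/18, 11/12) → index 8
j=9: u_9=93/100 ∈ [11/12, 1) → index 9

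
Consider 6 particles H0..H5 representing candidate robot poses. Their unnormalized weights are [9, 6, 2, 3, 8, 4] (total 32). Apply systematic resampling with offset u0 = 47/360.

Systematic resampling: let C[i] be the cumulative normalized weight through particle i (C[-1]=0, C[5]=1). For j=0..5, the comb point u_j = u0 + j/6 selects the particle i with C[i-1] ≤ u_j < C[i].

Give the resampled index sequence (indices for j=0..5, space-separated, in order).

C = [9/32, 15/32, 17/32, 5/8, 7/8, 1]
j=0: u_0=47/360 ∈ [0, 9/32) → index 0
j=1: u_1=107/360 ∈ [9/32, 15/32) → index 1
j=2: u_2=167/360 ∈ [9/32, 15/32) → index 1
j=3: u_3=227/360 ∈ [5/8, 7/8) → index 4
j=4: u_4=287/360 ∈ [5/8, 7/8) → index 4
j=5: u_5=347/360 ∈ [7/8, 1) → index 5

0 1 1 4 4 5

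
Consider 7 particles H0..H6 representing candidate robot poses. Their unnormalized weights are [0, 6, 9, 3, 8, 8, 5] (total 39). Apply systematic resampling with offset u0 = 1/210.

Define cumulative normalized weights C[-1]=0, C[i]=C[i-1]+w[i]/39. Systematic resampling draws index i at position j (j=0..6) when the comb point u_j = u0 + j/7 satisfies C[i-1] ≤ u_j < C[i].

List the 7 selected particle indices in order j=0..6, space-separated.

1 1 2 3 4 5 5

C = [0, 2/13, 5/13, 6/13, 2/3, 34/39, 1]
j=0: u_0=1/210 ∈ [0, 2/13) → index 1
j=1: u_1=31/210 ∈ [0, 2/13) → index 1
j=2: u_2=61/210 ∈ [2/13, 5/13) → index 2
j=3: u_3=13/30 ∈ [5/13, 6/13) → index 3
j=4: u_4=121/210 ∈ [6/13, 2/3) → index 4
j=5: u_5=151/210 ∈ [2/3, 34/39) → index 5
j=6: u_6=181/210 ∈ [2/3, 34/39) → index 5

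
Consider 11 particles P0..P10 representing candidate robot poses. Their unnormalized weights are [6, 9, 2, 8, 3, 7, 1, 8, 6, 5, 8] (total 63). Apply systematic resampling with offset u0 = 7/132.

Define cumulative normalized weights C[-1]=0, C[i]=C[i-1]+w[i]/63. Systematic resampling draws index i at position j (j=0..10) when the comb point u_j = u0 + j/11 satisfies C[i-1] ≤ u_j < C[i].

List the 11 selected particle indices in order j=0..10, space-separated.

C = [2/21, 5/21, 17/63, 25/63, 4/9, 5/9, 4/7, 44/63, 50/63, 55/63, 1]
j=0: u_0=7/132 ∈ [0, 2/21) → index 0
j=1: u_1=19/132 ∈ [2/21, 5/21) → index 1
j=2: u_2=31/132 ∈ [2/21, 5/21) → index 1
j=3: u_3=43/132 ∈ [17/63, 25/63) → index 3
j=4: u_4=5/12 ∈ [25/63, 4/9) → index 4
j=5: u_5=67/132 ∈ [4/9, 5/9) → index 5
j=6: u_6=79/132 ∈ [4/7, 44/63) → index 7
j=7: u_7=91/132 ∈ [4/7, 44/63) → index 7
j=8: u_8=103/132 ∈ [44/63, 50/63) → index 8
j=9: u_9=115/132 ∈ [50/63, 55/63) → index 9
j=10: u_10=127/132 ∈ [55/63, 1) → index 10

0 1 1 3 4 5 7 7 8 9 10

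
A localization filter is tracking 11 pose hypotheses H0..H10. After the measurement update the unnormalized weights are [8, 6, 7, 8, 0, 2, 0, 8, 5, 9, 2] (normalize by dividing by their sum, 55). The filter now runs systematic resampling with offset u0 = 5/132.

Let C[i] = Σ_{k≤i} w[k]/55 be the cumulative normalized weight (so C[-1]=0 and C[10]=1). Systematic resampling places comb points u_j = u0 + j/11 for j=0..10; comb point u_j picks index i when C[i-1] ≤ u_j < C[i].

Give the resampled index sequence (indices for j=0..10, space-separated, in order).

0 0 1 2 3 3 7 7 8 9 9

C = [8/55, 14/55, 21/55, 29/55, 29/55, 31/55, 31/55, 39/55, 4/5, 53/55, 1]
j=0: u_0=5/132 ∈ [0, 8/55) → index 0
j=1: u_1=17/132 ∈ [0, 8/55) → index 0
j=2: u_2=29/132 ∈ [8/55, 14/55) → index 1
j=3: u_3=41/132 ∈ [14/55, 21/55) → index 2
j=4: u_4=53/132 ∈ [21/55, 29/55) → index 3
j=5: u_5=65/132 ∈ [21/55, 29/55) → index 3
j=6: u_6=7/12 ∈ [31/55, 39/55) → index 7
j=7: u_7=89/132 ∈ [31/55, 39/55) → index 7
j=8: u_8=101/132 ∈ [39/55, 4/5) → index 8
j=9: u_9=113/132 ∈ [4/5, 53/55) → index 9
j=10: u_10=125/132 ∈ [4/5, 53/55) → index 9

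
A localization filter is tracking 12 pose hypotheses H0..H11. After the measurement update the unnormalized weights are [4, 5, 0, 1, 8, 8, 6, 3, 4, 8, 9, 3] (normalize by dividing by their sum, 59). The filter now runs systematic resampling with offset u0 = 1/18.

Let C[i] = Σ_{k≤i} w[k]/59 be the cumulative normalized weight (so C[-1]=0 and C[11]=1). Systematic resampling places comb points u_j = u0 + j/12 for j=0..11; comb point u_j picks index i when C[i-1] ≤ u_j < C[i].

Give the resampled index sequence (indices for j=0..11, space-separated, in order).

0 1 4 5 5 6 7 8 9 10 10 11

C = [4/59, 9/59, 9/59, 10/59, 18/59, 26/59, 32/59, 35/59, 39/59, 47/59, 56/59, 1]
j=0: u_0=1/18 ∈ [0, 4/59) → index 0
j=1: u_1=5/36 ∈ [4/59, 9/59) → index 1
j=2: u_2=2/9 ∈ [10/59, 18/59) → index 4
j=3: u_3=11/36 ∈ [18/59, 26/59) → index 5
j=4: u_4=7/18 ∈ [18/59, 26/59) → index 5
j=5: u_5=17/36 ∈ [26/59, 32/59) → index 6
j=6: u_6=5/9 ∈ [32/59, 35/59) → index 7
j=7: u_7=23/36 ∈ [35/59, 39/59) → index 8
j=8: u_8=13/18 ∈ [39/59, 47/59) → index 9
j=9: u_9=29/36 ∈ [47/59, 56/59) → index 10
j=10: u_10=8/9 ∈ [47/59, 56/59) → index 10
j=11: u_11=35/36 ∈ [56/59, 1) → index 11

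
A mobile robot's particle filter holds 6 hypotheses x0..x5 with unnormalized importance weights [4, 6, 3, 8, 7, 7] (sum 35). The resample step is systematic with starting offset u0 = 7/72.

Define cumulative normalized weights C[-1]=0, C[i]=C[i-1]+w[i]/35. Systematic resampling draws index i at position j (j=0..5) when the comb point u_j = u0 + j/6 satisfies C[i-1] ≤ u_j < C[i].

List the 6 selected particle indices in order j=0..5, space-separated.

C = [4/35, 2/7, 13/35, 3/5, 4/5, 1]
j=0: u_0=7/72 ∈ [0, 4/35) → index 0
j=1: u_1=19/72 ∈ [4/35, 2/7) → index 1
j=2: u_2=31/72 ∈ [13/35, 3/5) → index 3
j=3: u_3=43/72 ∈ [13/35, 3/5) → index 3
j=4: u_4=55/72 ∈ [3/5, 4/5) → index 4
j=5: u_5=67/72 ∈ [4/5, 1) → index 5

0 1 3 3 4 5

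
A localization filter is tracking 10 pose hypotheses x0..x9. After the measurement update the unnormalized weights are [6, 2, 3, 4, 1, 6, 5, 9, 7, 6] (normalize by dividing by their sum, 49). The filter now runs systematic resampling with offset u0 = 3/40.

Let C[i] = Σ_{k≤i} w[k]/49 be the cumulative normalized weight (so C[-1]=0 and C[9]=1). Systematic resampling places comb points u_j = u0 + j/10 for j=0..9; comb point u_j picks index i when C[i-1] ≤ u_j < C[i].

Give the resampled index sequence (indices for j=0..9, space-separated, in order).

0 2 3 5 6 7 7 8 8 9

C = [6/49, 8/49, 11/49, 15/49, 16/49, 22/49, 27/49, 36/49, 43/49, 1]
j=0: u_0=3/40 ∈ [0, 6/49) → index 0
j=1: u_1=7/40 ∈ [8/49, 11/49) → index 2
j=2: u_2=11/40 ∈ [11/49, 15/49) → index 3
j=3: u_3=3/8 ∈ [16/49, 22/49) → index 5
j=4: u_4=19/40 ∈ [22/49, 27/49) → index 6
j=5: u_5=23/40 ∈ [27/49, 36/49) → index 7
j=6: u_6=27/40 ∈ [27/49, 36/49) → index 7
j=7: u_7=31/40 ∈ [36/49, 43/49) → index 8
j=8: u_8=7/8 ∈ [36/49, 43/49) → index 8
j=9: u_9=39/40 ∈ [43/49, 1) → index 9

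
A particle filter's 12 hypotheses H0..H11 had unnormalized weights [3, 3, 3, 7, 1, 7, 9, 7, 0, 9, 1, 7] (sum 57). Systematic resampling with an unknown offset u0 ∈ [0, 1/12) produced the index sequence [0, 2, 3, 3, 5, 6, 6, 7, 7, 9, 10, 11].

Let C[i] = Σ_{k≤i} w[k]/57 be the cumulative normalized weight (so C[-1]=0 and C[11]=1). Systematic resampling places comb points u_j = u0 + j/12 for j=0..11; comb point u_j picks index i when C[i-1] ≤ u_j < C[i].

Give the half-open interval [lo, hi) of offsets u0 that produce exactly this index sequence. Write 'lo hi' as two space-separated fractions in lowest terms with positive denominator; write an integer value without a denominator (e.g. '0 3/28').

C = [1/19, 2/19, 3/19, 16/57, 17/57, 8/19, 11/19, 40/57, 40/57, 49/57, 50/57, 1]
j=0 picked index 0: u0 ∈ [0, 1/19)
j=1 picked index 2: u0 ∈ [5/228, 17/228)
j=2 picked index 3: u0 ∈ [-1/114, 13/114)
j=3 picked index 3: u0 ∈ [-7/76, 7/228)
j=4 picked index 5: u0 ∈ [-2/57, 5/57)
j=5 picked index 6: u0 ∈ [1/228, 37/228)
j=6 picked index 6: u0 ∈ [-3/38, 3/38)
j=7 picked index 7: u0 ∈ [-1/228, 9/76)
j=8 picked index 7: u0 ∈ [-5/57, 2/57)
j=9 picked index 9: u0 ∈ [-11/228, 25/228)
j=10 picked index 10: u0 ∈ [1/38, 5/114)
j=11 picked index 11: u0 ∈ [-3/76, 1/12)
intersection: [1/38, 7/228)

1/38 7/228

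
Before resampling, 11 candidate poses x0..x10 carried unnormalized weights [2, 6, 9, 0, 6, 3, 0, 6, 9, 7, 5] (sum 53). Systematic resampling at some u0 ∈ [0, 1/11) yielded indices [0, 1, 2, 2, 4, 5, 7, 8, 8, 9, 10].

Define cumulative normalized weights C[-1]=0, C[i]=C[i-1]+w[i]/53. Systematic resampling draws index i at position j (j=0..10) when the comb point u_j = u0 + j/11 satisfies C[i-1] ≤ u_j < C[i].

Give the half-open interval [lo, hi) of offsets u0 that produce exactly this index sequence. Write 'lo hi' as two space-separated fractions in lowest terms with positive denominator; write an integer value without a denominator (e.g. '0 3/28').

0 21/583

C = [2/53, 8/53, 17/53, 17/53, 23/53, 26/53, 26/53, 32/53, 41/53, 48/53, 1]
j=0 picked index 0: u0 ∈ [0, 2/53)
j=1 picked index 1: u0 ∈ [-31/583, 35/583)
j=2 picked index 2: u0 ∈ [-18/583, 81/583)
j=3 picked index 2: u0 ∈ [-71/583, 28/583)
j=4 picked index 4: u0 ∈ [-25/583, 41/583)
j=5 picked index 5: u0 ∈ [-12/583, 21/583)
j=6 picked index 7: u0 ∈ [-32/583, 34/583)
j=7 picked index 8: u0 ∈ [-19/583, 80/583)
j=8 picked index 8: u0 ∈ [-72/583, 27/583)
j=9 picked index 9: u0 ∈ [-26/583, 51/583)
j=10 picked index 10: u0 ∈ [-2/583, 1/11)
intersection: [0, 21/583)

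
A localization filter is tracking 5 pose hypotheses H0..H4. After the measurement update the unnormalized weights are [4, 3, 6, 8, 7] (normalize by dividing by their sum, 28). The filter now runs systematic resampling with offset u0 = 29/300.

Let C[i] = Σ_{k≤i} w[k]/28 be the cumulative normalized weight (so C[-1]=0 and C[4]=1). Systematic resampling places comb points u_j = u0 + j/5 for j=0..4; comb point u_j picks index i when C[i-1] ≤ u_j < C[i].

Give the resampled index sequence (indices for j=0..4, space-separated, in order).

0 2 3 3 4

C = [1/7, 1/4, 13/28, 3/4, 1]
j=0: u_0=29/300 ∈ [0, 1/7) → index 0
j=1: u_1=89/300 ∈ [1/4, 13/28) → index 2
j=2: u_2=149/300 ∈ [13/28, 3/4) → index 3
j=3: u_3=209/300 ∈ [13/28, 3/4) → index 3
j=4: u_4=269/300 ∈ [3/4, 1) → index 4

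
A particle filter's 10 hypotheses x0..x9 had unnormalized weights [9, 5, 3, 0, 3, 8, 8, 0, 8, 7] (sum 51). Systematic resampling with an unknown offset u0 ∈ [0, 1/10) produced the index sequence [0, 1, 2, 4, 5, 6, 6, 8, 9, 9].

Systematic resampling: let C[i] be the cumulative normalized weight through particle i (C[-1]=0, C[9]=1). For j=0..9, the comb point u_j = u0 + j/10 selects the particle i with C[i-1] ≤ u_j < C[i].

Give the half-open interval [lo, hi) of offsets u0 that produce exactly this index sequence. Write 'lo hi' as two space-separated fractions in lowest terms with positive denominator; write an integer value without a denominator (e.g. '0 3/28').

13/170 47/510

C = [3/17, 14/51, 1/3, 1/3, 20/51, 28/51, 12/17, 12/17, 44/51, 1]
j=0 picked index 0: u0 ∈ [0, 3/17)
j=1 picked index 1: u0 ∈ [13/170, 89/510)
j=2 picked index 2: u0 ∈ [19/255, 2/15)
j=3 picked index 4: u0 ∈ [1/30, 47/510)
j=4 picked index 5: u0 ∈ [-2/255, 38/255)
j=5 picked index 6: u0 ∈ [5/102, 7/34)
j=6 picked index 6: u0 ∈ [-13/255, 9/85)
j=7 picked index 8: u0 ∈ [1/170, 83/510)
j=8 picked index 9: u0 ∈ [16/255, 1/5)
j=9 picked index 9: u0 ∈ [-19/510, 1/10)
intersection: [13/170, 47/510)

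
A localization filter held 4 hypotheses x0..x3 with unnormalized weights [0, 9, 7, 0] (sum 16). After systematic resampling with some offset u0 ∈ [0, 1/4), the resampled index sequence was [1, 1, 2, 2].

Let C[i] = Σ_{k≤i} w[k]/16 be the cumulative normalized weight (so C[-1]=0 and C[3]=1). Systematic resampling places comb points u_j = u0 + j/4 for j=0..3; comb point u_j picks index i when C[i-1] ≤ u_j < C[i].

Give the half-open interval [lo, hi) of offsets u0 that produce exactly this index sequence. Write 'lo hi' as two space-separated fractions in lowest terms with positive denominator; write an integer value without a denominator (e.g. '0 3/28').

C = [0, 9/16, 1, 1]
j=0 picked index 1: u0 ∈ [0, 9/16)
j=1 picked index 1: u0 ∈ [-1/4, 5/16)
j=2 picked index 2: u0 ∈ [1/16, 1/2)
j=3 picked index 2: u0 ∈ [-3/16, 1/4)
intersection: [1/16, 1/4)

1/16 1/4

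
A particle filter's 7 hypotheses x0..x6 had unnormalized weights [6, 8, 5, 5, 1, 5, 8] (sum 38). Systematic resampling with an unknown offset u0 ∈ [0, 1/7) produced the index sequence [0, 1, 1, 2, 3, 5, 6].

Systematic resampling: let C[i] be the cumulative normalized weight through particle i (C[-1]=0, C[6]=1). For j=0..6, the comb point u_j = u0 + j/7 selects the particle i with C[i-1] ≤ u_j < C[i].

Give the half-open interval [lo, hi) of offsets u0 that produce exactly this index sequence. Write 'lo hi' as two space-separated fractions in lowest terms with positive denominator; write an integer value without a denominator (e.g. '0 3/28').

C = [3/19, 7/19, 1/2, 12/19, 25/38, 15/19, 1]
j=0 picked index 0: u0 ∈ [0, 3/19)
j=1 picked index 1: u0 ∈ [2/133, 30/133)
j=2 picked index 1: u0 ∈ [-17/133, 11/133)
j=3 picked index 2: u0 ∈ [-8/133, 1/14)
j=4 picked index 3: u0 ∈ [-1/14, 8/133)
j=5 picked index 5: u0 ∈ [-15/266, 10/133)
j=6 picked index 6: u0 ∈ [-9/133, 1/7)
intersection: [2/133, 8/133)

2/133 8/133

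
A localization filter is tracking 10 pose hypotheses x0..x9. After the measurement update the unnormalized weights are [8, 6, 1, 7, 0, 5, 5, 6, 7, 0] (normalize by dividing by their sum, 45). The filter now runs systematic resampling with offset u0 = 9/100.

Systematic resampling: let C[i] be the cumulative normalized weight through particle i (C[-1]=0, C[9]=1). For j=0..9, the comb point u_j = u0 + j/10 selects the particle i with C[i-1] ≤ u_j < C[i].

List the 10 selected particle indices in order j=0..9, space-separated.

C = [8/45, 14/45, 1/3, 22/45, 22/45, 3/5, 32/45, 38/45, 1, 1]
j=0: u_0=9/100 ∈ [0, 8/45) → index 0
j=1: u_1=19/100 ∈ [8/45, 14/45) → index 1
j=2: u_2=29/100 ∈ [8/45, 14/45) → index 1
j=3: u_3=39/100 ∈ [1/3, 22/45) → index 3
j=4: u_4=49/100 ∈ [22/45, 3/5) → index 5
j=5: u_5=59/100 ∈ [22/45, 3/5) → index 5
j=6: u_6=69/100 ∈ [3/5, 32/45) → index 6
j=7: u_7=79/100 ∈ [32/45, 38/45) → index 7
j=8: u_8=89/100 ∈ [38/45, 1) → index 8
j=9: u_9=99/100 ∈ [38/45, 1) → index 8

0 1 1 3 5 5 6 7 8 8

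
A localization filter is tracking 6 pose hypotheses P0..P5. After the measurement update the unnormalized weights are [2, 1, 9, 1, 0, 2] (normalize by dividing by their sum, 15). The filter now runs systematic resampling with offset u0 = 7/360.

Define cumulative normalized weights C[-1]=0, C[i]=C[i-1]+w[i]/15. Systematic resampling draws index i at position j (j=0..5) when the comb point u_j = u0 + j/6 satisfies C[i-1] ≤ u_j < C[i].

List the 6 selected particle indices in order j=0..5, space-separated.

0 1 2 2 2 3

C = [2/15, 1/5, 4/5, 13/15, 13/15, 1]
j=0: u_0=7/360 ∈ [0, 2/15) → index 0
j=1: u_1=67/360 ∈ [2/15, 1/5) → index 1
j=2: u_2=127/360 ∈ [1/5, 4/5) → index 2
j=3: u_3=187/360 ∈ [1/5, 4/5) → index 2
j=4: u_4=247/360 ∈ [1/5, 4/5) → index 2
j=5: u_5=307/360 ∈ [4/5, 13/15) → index 3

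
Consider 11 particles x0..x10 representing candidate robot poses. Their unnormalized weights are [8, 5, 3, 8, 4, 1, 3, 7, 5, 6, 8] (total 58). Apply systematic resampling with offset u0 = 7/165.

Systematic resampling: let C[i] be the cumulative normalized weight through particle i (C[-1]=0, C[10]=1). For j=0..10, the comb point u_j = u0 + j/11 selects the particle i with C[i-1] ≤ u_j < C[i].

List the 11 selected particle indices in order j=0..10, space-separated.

C = [4/29, 13/58, 8/29, 12/29, 14/29, 1/2, 16/29, 39/58, 22/29, 25/29, 1]
j=0: u_0=7/165 ∈ [0, 4/29) → index 0
j=1: u_1=2/15 ∈ [0, 4/29) → index 0
j=2: u_2=37/165 ∈ [13/58, 8/29) → index 2
j=3: u_3=52/165 ∈ [8/29, 12/29) → index 3
j=4: u_4=67/165 ∈ [8/29, 12/29) → index 3
j=5: u_5=82/165 ∈ [14/29, 1/2) → index 5
j=6: u_6=97/165 ∈ [16/29, 39/58) → index 7
j=7: u_7=112/165 ∈ [39/58, 22/29) → index 8
j=8: u_8=127/165 ∈ [22/29, 25/29) → index 9
j=9: u_9=142/165 ∈ [22/29, 25/29) → index 9
j=10: u_10=157/165 ∈ [25/29, 1) → index 10

0 0 2 3 3 5 7 8 9 9 10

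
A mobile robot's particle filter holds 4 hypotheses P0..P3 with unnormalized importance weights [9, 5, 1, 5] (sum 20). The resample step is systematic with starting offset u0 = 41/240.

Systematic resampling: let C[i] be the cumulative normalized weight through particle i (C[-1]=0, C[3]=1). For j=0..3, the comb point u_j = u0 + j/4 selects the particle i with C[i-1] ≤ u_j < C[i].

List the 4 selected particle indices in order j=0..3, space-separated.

0 0 1 3

C = [9/20, 7/10, 3/4, 1]
j=0: u_0=41/240 ∈ [0, 9/20) → index 0
j=1: u_1=101/240 ∈ [0, 9/20) → index 0
j=2: u_2=161/240 ∈ [9/20, 7/10) → index 1
j=3: u_3=221/240 ∈ [3/4, 1) → index 3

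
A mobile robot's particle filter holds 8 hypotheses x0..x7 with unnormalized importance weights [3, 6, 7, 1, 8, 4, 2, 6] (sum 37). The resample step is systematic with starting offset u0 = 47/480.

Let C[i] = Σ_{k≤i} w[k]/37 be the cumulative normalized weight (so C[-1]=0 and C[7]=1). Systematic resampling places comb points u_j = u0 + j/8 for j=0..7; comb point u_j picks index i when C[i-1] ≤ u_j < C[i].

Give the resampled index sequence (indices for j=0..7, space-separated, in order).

C = [3/37, 9/37, 16/37, 17/37, 25/37, 29/37, 31/37, 1]
j=0: u_0=47/480 ∈ [3/37, 9/37) → index 1
j=1: u_1=107/480 ∈ [3/37, 9/37) → index 1
j=2: u_2=167/480 ∈ [9/37, 16/37) → index 2
j=3: u_3=227/480 ∈ [17/37, 25/37) → index 4
j=4: u_4=287/480 ∈ [17/37, 25/37) → index 4
j=5: u_5=347/480 ∈ [25/37, 29/37) → index 5
j=6: u_6=407/480 ∈ [31/37, 1) → index 7
j=7: u_7=467/480 ∈ [31/37, 1) → index 7

1 1 2 4 4 5 7 7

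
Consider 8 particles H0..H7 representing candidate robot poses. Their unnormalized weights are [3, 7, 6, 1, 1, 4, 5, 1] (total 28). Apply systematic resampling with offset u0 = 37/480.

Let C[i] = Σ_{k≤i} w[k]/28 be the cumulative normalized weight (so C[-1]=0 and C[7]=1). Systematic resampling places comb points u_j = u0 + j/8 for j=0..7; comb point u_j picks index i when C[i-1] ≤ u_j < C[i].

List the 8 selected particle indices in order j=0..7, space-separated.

0 1 1 2 3 5 6 6

C = [3/28, 5/14, 4/7, 17/28, 9/14, 11/14, 27/28, 1]
j=0: u_0=37/480 ∈ [0, 3/28) → index 0
j=1: u_1=97/480 ∈ [3/28, 5/14) → index 1
j=2: u_2=157/480 ∈ [3/28, 5/14) → index 1
j=3: u_3=217/480 ∈ [5/14, 4/7) → index 2
j=4: u_4=277/480 ∈ [4/7, 17/28) → index 3
j=5: u_5=337/480 ∈ [9/14, 11/14) → index 5
j=6: u_6=397/480 ∈ [11/14, 27/28) → index 6
j=7: u_7=457/480 ∈ [11/14, 27/28) → index 6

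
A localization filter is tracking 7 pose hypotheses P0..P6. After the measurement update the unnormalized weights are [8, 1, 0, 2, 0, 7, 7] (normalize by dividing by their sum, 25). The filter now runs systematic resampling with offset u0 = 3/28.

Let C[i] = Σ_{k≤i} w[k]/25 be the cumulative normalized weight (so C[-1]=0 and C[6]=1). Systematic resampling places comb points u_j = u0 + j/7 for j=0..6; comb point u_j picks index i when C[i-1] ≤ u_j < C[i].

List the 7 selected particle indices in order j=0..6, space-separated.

0 0 3 5 5 6 6

C = [8/25, 9/25, 9/25, 11/25, 11/25, 18/25, 1]
j=0: u_0=3/28 ∈ [0, 8/25) → index 0
j=1: u_1=1/4 ∈ [0, 8/25) → index 0
j=2: u_2=11/28 ∈ [9/25, 11/25) → index 3
j=3: u_3=15/28 ∈ [11/25, 18/25) → index 5
j=4: u_4=19/28 ∈ [11/25, 18/25) → index 5
j=5: u_5=23/28 ∈ [18/25, 1) → index 6
j=6: u_6=27/28 ∈ [18/25, 1) → index 6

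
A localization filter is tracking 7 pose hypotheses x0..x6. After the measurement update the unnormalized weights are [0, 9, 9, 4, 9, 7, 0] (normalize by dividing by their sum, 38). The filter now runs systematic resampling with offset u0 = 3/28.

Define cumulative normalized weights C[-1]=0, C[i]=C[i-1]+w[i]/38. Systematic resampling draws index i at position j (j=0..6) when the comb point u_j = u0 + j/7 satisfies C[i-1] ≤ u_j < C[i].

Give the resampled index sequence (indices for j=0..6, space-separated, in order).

C = [0, 9/38, 9/19, 11/19, 31/38, 1, 1]
j=0: u_0=3/28 ∈ [0, 9/38) → index 1
j=1: u_1=1/4 ∈ [9/38, 9/19) → index 2
j=2: u_2=11/28 ∈ [9/38, 9/19) → index 2
j=3: u_3=15/28 ∈ [9/19, 11/19) → index 3
j=4: u_4=19/28 ∈ [11/19, 31/38) → index 4
j=5: u_5=23/28 ∈ [31/38, 1) → index 5
j=6: u_6=27/28 ∈ [31/38, 1) → index 5

1 2 2 3 4 5 5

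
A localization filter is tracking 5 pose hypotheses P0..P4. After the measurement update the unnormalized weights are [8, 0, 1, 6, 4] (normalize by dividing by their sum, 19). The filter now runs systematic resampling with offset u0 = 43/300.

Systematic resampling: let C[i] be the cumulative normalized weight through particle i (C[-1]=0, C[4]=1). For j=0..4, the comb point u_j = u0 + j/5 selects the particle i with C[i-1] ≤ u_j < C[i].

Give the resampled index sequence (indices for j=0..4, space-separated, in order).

0 0 3 3 4

C = [8/19, 8/19, 9/19, 15/19, 1]
j=0: u_0=43/300 ∈ [0, 8/19) → index 0
j=1: u_1=103/300 ∈ [0, 8/19) → index 0
j=2: u_2=163/300 ∈ [9/19, 15/19) → index 3
j=3: u_3=223/300 ∈ [9/19, 15/19) → index 3
j=4: u_4=283/300 ∈ [15/19, 1) → index 4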